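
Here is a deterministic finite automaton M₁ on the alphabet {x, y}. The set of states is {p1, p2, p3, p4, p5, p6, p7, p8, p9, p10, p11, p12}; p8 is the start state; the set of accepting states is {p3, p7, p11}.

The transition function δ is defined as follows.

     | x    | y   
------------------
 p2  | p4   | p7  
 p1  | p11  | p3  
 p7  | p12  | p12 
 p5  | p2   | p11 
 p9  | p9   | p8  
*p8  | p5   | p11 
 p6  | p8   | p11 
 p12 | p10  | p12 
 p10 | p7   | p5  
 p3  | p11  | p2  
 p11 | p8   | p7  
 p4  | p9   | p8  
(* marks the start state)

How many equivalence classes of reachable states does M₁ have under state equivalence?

8

Reachable states from the start: {p2,p4,p5,p7,p8,p9,p10,p11,p12}. Unreachable: {p1,p3,p6} — drop them.
Start with accepting vs non-accepting: {p7,p11} | {p2,p4,p5,p8,p9,p10,p12}.
Split {p7,p11} by δ(·,y) → {p7} and {p11}.
Split {p2,p4,p5,p8,p9,p10,p12} by δ(·,x) → {p2,p4,p5,p8,p9,p12} and {p10}.
Split {p2,p4,p5,p8,p9,p12} by δ(·,x) → {p2,p4,p5,p8,p9} and {p12}.
Split {p2,p4,p5,p8,p9} by δ(·,y) → {p4,p9} and {p5,p8} and {p2}.
On input x, block {p5,p8} splits into {p5} and {p8}.
The partition is now stable with 8 blocks: {p7} | {p4,p9} | {p11} | {p10} | {p12} | {p5} | {p2} | {p8}.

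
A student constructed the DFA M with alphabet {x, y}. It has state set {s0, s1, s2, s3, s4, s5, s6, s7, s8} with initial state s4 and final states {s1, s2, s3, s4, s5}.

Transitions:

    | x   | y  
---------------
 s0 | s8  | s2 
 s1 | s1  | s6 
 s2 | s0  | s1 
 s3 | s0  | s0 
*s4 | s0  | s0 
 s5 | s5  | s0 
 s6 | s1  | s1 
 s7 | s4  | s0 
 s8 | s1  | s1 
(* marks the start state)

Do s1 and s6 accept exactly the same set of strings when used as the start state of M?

No

First remove the unreachable states {s3,s5,s7}; 6 states remain.
Initial partition by acceptance: {s1,s2,s4} | {s0,s6,s8}.
Refine {s1,s2,s4} on symbol x: members go to different blocks, giving {s2,s4} and {s1}.
Refine {s2,s4} on symbol y: members go to different blocks, giving {s2} and {s4}.
Refine {s0,s6,s8} on symbol x: members go to different blocks, giving {s6,s8} and {s0}.
The partition is now stable with 5 blocks: {s2} | {s6,s8} | {s1} | {s4} | {s0}.
s1 and s6 end up in different blocks, so they are distinguishable. For instance, the string 'ε' is accepted from only s1.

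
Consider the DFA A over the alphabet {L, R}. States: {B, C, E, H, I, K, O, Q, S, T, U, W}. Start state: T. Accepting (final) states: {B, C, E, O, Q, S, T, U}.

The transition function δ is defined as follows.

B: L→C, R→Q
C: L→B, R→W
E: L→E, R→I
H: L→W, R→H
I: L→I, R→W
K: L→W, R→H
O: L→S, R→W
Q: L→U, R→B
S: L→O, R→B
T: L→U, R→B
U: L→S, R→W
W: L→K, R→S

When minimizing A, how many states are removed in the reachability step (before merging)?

2

BFS from T reaches {B, C, H, K, O, Q, S, T, U, W}; the 2 state(s) E, I are never visited.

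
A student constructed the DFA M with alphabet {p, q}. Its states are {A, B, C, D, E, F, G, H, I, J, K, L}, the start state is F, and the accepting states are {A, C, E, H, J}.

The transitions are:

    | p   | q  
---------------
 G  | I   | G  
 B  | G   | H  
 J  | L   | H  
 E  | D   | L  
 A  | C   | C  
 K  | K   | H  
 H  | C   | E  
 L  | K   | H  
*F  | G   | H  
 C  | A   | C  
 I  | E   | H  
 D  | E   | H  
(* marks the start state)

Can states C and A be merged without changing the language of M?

Reachable states from the start: {A,C,D,E,F,G,H,I,K,L}. Unreachable: {B,J} — drop them.
P0 = {A,C,E,H} | {D,F,G,I,K,L}.
On input p, block {A,C,E,H} splits into {A,C,H} and {E}.
On input q, block {A,C,H} splits into {A,C} and {H}.
On input p, block {D,F,G,I,K,L} splits into {F,G,K,L} and {D,I}.
On input p, block {F,G,K,L} splits into {F,K,L} and {G}.
On input p, block {F,K,L} splits into {K,L} and {F}.
The partition is now stable with 7 blocks: {A,C} | {K,L} | {E} | {H} | {D,I} | {G} | {F}.
C and A lie in the same block of the stable partition, so they are equivalent — no string distinguishes them.

Yes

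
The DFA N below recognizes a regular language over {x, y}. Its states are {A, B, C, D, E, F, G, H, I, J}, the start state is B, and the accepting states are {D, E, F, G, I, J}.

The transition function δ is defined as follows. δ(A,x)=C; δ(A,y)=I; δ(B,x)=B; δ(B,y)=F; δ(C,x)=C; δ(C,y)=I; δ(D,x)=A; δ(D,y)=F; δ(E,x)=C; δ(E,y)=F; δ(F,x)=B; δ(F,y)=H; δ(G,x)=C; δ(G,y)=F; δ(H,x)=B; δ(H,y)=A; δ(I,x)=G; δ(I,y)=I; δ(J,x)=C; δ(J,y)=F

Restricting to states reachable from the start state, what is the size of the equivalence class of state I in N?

1

First remove the unreachable states {D,E,J}; 7 states remain.
Initial partition by acceptance: {F,G,I} | {A,B,C,H}.
On input x, block {F,G,I} splits into {F,G} and {I}.
Split {F,G} by δ(·,y) → {F} and {G}.
Split {A,B,C,H} by δ(·,y) → {A,C} and {B} and {H}.
Stable partition: {F} | {A,C} | {I} | {G} | {B} | {H} — 6 equivalence classes.
State I belongs to the block {I}, which has 1 states.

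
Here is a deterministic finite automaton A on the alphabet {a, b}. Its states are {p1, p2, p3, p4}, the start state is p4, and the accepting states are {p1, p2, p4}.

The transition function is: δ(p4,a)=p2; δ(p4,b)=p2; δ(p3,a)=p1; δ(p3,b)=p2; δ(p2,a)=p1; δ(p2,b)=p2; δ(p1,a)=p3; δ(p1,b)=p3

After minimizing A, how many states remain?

4

All states are reachable from the start state.
P0 = {p1,p2,p4} | {p3}.
Split {p1,p2,p4} by δ(·,a) → {p2,p4} and {p1}.
On input a, block {p2,p4} splits into {p2} and {p4}.
No further refinement is possible. Final partition (4 blocks): {p2} | {p3} | {p1} | {p4}.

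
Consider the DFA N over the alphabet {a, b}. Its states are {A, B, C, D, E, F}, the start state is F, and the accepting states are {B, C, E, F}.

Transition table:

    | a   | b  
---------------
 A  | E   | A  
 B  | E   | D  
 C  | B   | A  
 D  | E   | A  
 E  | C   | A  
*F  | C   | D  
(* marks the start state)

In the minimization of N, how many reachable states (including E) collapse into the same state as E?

P0 = {B,C,E,F} | {A,D}.
Stable partition: {B,C,E,F} | {A,D} — 2 equivalence classes.
The equivalence class containing E is {B,C,E,F}, of size 4.

4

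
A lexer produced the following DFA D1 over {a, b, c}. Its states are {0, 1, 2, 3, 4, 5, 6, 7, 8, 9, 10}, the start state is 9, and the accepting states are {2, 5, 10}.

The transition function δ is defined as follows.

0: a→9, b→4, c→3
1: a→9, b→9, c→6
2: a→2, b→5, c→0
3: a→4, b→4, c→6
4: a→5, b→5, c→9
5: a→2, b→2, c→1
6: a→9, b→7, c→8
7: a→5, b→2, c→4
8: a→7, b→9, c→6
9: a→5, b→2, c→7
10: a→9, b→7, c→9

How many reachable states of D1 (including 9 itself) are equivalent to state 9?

3

States {10} cannot be reached from the start state, so discard them.
Start with accepting vs non-accepting: {2,5} | {0,1,3,4,6,7,8,9}.
Split {0,1,3,4,6,7,8,9} by δ(·,a) → {0,1,3,6,8} and {4,7,9}.
The partition is now stable with 3 blocks: {2,5} | {0,1,3,6,8} | {4,7,9}.
The equivalence class containing 9 is {4,7,9}, of size 3.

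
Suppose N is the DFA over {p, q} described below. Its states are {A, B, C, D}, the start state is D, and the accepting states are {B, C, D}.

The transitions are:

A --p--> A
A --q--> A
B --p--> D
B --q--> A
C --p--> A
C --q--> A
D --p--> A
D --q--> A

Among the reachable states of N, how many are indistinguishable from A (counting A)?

States {B,C} cannot be reached from the start state, so discard them.
P0 = {D} | {A}.
The partition is now stable with 2 blocks: {D} | {A}.
The equivalence class containing A is {A}, of size 1.

1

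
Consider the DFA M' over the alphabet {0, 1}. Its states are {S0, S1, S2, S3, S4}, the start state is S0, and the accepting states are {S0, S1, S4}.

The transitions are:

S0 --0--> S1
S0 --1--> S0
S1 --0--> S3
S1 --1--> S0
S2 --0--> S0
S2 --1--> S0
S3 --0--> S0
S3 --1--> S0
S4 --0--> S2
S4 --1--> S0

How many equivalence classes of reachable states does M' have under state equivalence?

3

States {S2,S4} cannot be reached from the start state, so discard them.
Initial partition by acceptance: {S0,S1} | {S3}.
Refine {S0,S1} on symbol 0: members go to different blocks, giving {S0} and {S1}.
Stable partition: {S0} | {S3} | {S1} — 3 equivalence classes.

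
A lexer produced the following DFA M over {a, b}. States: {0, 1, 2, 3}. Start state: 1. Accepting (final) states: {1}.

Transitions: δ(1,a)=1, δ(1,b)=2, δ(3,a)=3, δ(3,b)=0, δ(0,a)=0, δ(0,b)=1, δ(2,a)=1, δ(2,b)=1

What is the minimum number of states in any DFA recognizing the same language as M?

2

Reachable states from the start: {1,2}. Unreachable: {0,3} — drop them.
Start with accepting vs non-accepting: {1} | {2}.
The partition is now stable with 2 blocks: {1} | {2}.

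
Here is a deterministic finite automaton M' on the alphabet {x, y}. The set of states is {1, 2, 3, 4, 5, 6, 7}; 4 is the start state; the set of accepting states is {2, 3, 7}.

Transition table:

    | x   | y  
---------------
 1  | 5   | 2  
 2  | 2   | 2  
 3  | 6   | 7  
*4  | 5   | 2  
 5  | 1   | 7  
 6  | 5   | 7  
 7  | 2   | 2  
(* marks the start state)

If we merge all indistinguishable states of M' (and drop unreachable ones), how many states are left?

Reachable states from the start: {1,2,4,5,7}. Unreachable: {3,6} — drop them.
P0 = {2,7} | {1,4,5}.
No further refinement is possible. Final partition (2 blocks): {2,7} | {1,4,5}.

2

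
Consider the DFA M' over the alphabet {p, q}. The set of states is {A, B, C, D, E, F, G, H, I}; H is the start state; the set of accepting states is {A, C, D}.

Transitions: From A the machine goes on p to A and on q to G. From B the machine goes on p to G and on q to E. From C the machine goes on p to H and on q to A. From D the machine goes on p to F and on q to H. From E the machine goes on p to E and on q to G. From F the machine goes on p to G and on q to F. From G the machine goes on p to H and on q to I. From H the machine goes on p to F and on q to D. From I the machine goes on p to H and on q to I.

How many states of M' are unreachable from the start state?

4

BFS from H reaches {D, F, G, H, I}; the 4 state(s) A, B, C, E are never visited.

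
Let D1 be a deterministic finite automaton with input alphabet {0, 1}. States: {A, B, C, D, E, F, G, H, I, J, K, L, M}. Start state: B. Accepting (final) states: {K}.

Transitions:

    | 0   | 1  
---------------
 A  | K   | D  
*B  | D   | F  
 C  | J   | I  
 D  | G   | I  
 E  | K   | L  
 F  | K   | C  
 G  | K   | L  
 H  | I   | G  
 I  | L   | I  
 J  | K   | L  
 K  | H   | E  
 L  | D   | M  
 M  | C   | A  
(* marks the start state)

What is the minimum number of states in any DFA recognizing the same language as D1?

8

Every state is reachable, so we keep all 13.
P0 = {K} | {A,B,C,D,E,F,G,H,I,J,L,M}.
Refine {A,B,C,D,E,F,G,H,I,J,L,M} on symbol 0: members go to different blocks, giving {B,C,D,H,I,L,M} and {A,E,F,G,J}.
Refine {B,C,D,H,I,L,M} on symbol 0: members go to different blocks, giving {B,H,I,L,M} and {C,D}.
Refine {B,H,I,L,M} on symbol 0: members go to different blocks, giving {B,L,M} and {H,I}.
On input 1, block {B,L,M} splits into {B,M} and {L}.
On input 1, block {A,E,F,G,J} splits into {E,G,J} and {A,F}.
On input 0, block {H,I} splits into {H} and {I}.
Stable partition: {K} | {B,M} | {E,G,J} | {C,D} | {H} | {L} | {A,F} | {I} — 8 equivalence classes.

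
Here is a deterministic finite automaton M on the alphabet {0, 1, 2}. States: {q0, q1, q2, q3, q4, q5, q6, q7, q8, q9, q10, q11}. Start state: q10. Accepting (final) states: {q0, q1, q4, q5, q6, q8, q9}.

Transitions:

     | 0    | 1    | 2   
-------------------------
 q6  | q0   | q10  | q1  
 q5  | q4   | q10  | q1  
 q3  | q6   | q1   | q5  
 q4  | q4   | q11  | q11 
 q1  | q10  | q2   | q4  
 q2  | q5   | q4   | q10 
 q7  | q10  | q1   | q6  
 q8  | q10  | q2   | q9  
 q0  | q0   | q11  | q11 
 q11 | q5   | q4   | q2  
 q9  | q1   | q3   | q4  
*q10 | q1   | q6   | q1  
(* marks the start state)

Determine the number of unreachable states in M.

4

No path from q10 leads to q3, q7, q8, q9; the other 8 states are all reachable.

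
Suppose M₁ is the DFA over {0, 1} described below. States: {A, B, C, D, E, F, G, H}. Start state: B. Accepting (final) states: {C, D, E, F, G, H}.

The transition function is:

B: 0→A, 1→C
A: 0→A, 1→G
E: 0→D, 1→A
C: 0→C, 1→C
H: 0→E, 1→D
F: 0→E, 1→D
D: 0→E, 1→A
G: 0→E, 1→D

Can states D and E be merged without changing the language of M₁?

Yes

First remove the unreachable states {F,H}; 6 states remain.
P0 = {C,D,E,G} | {A,B}.
Refine {C,D,E,G} on symbol 1: members go to different blocks, giving {C,G} and {D,E}.
On input 0, block {C,G} splits into {C} and {G}.
On input 1, block {A,B} splits into {A} and {B}.
The partition is now stable with 5 blocks: {C} | {A} | {D,E} | {G} | {B}.
D and E lie in the same block of the stable partition, so they are equivalent — no string distinguishes them.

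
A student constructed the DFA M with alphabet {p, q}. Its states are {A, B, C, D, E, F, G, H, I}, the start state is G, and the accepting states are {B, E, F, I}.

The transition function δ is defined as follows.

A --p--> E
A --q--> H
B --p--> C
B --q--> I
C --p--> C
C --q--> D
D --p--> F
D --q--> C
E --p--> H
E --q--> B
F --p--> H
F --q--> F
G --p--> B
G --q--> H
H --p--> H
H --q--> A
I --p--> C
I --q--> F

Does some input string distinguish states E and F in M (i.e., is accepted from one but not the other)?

All states are reachable from the start state.
P0 = {B,E,F,I} | {A,C,D,G,H}.
Split {A,C,D,G,H} by δ(·,p) → {A,D,G} and {C,H}.
Stable partition: {B,E,F,I} | {A,D,G} | {C,H} — 3 equivalence classes.
E and F lie in the same block of the stable partition, so they are equivalent — no string distinguishes them.

No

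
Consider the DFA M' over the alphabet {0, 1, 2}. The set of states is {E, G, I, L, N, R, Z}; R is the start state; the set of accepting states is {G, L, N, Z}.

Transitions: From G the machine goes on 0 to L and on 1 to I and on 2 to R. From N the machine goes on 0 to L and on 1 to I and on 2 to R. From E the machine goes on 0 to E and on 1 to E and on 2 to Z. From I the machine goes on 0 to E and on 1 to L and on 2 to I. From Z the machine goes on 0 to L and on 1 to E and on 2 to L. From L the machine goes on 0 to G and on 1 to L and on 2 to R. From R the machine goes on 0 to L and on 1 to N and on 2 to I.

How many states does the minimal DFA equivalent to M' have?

All states are reachable from the start state.
P0 = {G,L,N,Z} | {E,I,R}.
On input 1, block {G,L,N,Z} splits into {G,N,Z} and {L}.
On input 2, block {G,N,Z} splits into {G,N} and {Z}.
On input 0, block {E,I,R} splits into {E,I} and {R}.
Split {E,I} by δ(·,1) → {E} and {I}.
No further refinement is possible. Final partition (6 blocks): {G,N} | {E} | {L} | {Z} | {R} | {I}.

6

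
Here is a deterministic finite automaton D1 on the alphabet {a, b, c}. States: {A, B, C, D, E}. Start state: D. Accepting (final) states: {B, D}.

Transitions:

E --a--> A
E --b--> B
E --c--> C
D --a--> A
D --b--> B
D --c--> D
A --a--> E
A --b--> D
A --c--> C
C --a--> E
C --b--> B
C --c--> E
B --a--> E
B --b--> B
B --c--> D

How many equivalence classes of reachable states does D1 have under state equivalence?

All states are reachable from the start state.
Start with accepting vs non-accepting: {B,D} | {A,C,E}.
Stable partition: {B,D} | {A,C,E} — 2 equivalence classes.

2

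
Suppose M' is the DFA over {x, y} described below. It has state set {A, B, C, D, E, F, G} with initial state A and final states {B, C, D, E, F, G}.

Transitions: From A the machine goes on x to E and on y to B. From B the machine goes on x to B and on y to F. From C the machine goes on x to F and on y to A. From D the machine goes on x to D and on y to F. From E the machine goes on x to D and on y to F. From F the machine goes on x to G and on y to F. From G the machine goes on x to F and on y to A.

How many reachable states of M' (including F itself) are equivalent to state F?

First remove the unreachable states {C}; 6 states remain.
Initial partition by acceptance: {B,D,E,F,G} | {A}.
On input y, block {B,D,E,F,G} splits into {B,D,E,F} and {G}.
Refine {B,D,E,F} on symbol x: members go to different blocks, giving {B,D,E} and {F}.
Stable partition: {B,D,E} | {A} | {G} | {F} — 4 equivalence classes.
The equivalence class containing F is {F}, of size 1.

1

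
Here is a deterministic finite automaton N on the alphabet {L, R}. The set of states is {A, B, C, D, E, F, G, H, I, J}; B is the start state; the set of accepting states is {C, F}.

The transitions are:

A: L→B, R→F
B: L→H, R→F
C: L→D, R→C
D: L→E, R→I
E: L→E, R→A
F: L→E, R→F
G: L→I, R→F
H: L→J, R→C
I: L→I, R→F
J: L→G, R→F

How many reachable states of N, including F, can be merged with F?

Every state is reachable, so we keep all 10.
Start with accepting vs non-accepting: {C,F} | {A,B,D,E,G,H,I,J}.
On input R, block {A,B,D,E,G,H,I,J} splits into {A,B,G,H,I,J} and {D,E}.
The partition is now stable with 3 blocks: {C,F} | {A,B,G,H,I,J} | {D,E}.
The equivalence class containing F is {C,F}, of size 2.

2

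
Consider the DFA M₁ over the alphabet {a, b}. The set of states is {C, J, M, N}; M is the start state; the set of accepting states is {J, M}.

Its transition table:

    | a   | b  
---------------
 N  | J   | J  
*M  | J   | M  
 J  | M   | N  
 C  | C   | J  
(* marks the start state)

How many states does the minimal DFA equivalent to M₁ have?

3

Reachable states from the start: {J,M,N}. Unreachable: {C} — drop them.
P0 = {J,M} | {N}.
Split {J,M} by δ(·,b) → {J} and {M}.
The partition is now stable with 3 blocks: {J} | {N} | {M}.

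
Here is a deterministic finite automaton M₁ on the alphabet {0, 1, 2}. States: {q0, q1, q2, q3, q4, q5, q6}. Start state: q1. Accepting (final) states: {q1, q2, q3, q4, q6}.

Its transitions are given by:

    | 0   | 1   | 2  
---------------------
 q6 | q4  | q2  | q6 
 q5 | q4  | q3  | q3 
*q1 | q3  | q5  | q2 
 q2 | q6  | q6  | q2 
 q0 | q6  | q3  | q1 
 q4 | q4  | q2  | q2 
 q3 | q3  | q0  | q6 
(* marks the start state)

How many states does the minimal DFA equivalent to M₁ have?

P0 = {q1,q2,q3,q4,q6} | {q0,q5}.
Refine {q1,q2,q3,q4,q6} on symbol 1: members go to different blocks, giving {q2,q4,q6} and {q1,q3}.
No further refinement is possible. Final partition (3 blocks): {q2,q4,q6} | {q0,q5} | {q1,q3}.

3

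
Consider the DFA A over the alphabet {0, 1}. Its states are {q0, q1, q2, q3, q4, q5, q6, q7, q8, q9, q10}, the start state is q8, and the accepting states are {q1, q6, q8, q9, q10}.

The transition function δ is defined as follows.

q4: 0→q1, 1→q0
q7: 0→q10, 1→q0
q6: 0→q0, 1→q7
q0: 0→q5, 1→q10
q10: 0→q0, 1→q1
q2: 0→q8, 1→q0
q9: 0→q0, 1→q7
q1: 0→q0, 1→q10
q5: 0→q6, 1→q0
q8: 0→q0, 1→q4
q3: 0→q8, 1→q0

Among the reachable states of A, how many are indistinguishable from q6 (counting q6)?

States {q2,q3,q9} cannot be reached from the start state, so discard them.
Start with accepting vs non-accepting: {q1,q6,q8,q10} | {q0,q4,q5,q7}.
On input 1, block {q1,q6,q8,q10} splits into {q1,q10} and {q6,q8}.
On input 0, block {q0,q4,q5,q7} splits into {q4,q7} and {q0} and {q5}.
Stable partition: {q1,q10} | {q4,q7} | {q6,q8} | {q0} | {q5} — 5 equivalence classes.
The equivalence class containing q6 is {q6,q8}, of size 2.

2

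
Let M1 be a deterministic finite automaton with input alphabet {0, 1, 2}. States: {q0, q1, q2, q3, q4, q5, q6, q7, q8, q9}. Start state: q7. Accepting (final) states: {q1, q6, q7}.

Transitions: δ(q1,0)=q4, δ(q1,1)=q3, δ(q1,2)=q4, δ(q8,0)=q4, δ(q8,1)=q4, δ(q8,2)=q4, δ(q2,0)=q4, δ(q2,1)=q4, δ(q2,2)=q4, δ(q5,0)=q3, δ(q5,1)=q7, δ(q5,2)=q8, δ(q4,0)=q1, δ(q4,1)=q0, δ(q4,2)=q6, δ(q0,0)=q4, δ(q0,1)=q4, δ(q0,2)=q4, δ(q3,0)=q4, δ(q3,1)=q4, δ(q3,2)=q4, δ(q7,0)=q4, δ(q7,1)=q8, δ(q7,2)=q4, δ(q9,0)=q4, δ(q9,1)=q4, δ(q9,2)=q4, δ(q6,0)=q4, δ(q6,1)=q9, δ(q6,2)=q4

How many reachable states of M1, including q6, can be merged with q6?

States {q2,q5} cannot be reached from the start state, so discard them.
Initial partition by acceptance: {q1,q6,q7} | {q0,q3,q4,q8,q9}.
Refine {q0,q3,q4,q8,q9} on symbol 0: members go to different blocks, giving {q0,q3,q8,q9} and {q4}.
The partition is now stable with 3 blocks: {q1,q6,q7} | {q0,q3,q8,q9} | {q4}.
State q6 belongs to the block {q1,q6,q7}, which has 3 states.

3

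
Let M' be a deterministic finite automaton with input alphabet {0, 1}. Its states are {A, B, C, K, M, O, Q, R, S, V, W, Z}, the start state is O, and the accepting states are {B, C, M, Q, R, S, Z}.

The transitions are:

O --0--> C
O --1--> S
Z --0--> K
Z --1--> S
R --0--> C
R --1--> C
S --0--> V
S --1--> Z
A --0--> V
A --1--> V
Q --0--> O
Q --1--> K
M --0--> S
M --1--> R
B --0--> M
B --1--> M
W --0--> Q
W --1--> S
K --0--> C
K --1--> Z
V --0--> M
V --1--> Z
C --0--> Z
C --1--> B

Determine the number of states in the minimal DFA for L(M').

4

States {A,Q,W} cannot be reached from the start state, so discard them.
Initial partition by acceptance: {B,C,M,R,S,Z} | {K,O,V}.
Split {B,C,M,R,S,Z} by δ(·,0) → {B,C,M,R} and {S,Z}.
Split {B,C,M,R} by δ(·,0) → {C,M} and {B,R}.
Stable partition: {C,M} | {K,O,V} | {S,Z} | {B,R} — 4 equivalence classes.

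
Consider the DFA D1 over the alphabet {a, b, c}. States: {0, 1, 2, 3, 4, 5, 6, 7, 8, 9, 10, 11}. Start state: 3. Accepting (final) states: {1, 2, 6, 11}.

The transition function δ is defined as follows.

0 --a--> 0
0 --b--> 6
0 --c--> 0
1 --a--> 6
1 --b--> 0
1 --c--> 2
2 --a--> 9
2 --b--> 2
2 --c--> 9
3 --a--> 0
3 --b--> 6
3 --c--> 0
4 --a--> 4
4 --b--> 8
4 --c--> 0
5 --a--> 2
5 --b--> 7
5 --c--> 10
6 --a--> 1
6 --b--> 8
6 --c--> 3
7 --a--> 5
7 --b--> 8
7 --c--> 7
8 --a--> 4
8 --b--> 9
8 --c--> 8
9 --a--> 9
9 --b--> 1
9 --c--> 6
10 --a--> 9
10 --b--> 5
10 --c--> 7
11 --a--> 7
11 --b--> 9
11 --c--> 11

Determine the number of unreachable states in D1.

Starting at 3 and following transitions, the reachable set is {0, 1, 2, 3, 4, 6, 8, 9}. That leaves 5, 7, 10, 11 unreachable — 4 in total.

4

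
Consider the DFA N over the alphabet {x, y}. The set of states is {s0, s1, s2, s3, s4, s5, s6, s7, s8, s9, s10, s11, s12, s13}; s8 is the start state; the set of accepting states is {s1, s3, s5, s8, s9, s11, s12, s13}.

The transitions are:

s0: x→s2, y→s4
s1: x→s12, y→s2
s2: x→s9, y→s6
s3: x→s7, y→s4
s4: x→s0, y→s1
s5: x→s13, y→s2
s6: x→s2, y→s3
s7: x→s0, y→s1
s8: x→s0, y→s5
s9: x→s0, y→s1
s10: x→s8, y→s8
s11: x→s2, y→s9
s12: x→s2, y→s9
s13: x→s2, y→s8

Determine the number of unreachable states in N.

No path from s8 leads to s10, s11; the other 12 states are all reachable.

2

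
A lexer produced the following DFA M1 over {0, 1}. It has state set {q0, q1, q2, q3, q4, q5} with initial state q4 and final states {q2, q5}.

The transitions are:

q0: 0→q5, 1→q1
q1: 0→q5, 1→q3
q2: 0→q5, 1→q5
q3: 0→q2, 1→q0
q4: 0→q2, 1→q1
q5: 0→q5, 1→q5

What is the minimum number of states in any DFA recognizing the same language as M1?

2

Start with accepting vs non-accepting: {q2,q5} | {q0,q1,q3,q4}.
No further refinement is possible. Final partition (2 blocks): {q2,q5} | {q0,q1,q3,q4}.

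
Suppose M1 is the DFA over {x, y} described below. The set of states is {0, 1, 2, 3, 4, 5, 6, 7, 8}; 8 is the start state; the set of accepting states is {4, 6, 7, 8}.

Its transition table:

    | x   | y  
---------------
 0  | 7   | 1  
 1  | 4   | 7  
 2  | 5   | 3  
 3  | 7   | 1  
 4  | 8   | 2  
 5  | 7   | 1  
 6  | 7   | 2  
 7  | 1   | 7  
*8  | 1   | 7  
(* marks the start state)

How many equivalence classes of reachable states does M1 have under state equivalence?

5

First remove the unreachable states {0,6}; 7 states remain.
P0 = {4,7,8} | {1,2,3,5}.
On input x, block {4,7,8} splits into {7,8} and {4}.
Refine {1,2,3,5} on symbol x: members go to different blocks, giving {3,5} and {1} and {2}.
The partition is now stable with 5 blocks: {7,8} | {3,5} | {4} | {1} | {2}.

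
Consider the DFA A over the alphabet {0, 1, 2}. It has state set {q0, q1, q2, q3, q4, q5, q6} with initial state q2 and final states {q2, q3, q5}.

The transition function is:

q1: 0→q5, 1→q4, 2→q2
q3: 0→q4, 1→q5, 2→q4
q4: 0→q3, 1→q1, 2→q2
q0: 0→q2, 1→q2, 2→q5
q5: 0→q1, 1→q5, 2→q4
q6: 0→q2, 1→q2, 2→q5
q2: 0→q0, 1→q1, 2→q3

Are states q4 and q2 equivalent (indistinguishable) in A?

No

First remove the unreachable states {q6}; 6 states remain.
Initial partition by acceptance: {q2,q3,q5} | {q0,q1,q4}.
Refine {q2,q3,q5} on symbol 1: members go to different blocks, giving {q3,q5} and {q2}.
On input 0, block {q0,q1,q4} splits into {q1,q4} and {q0}.
No further refinement is possible. Final partition (4 blocks): {q3,q5} | {q1,q4} | {q2} | {q0}.
q4 and q2 end up in different blocks, so they are distinguishable. For instance, the string 'ε' is accepted from only q2.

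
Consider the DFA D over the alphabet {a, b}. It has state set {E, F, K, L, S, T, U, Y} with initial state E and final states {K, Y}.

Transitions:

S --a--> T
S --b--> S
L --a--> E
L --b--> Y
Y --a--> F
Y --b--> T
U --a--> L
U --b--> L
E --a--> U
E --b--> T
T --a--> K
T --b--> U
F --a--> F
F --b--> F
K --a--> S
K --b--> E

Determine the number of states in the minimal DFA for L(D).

8

Initial partition by acceptance: {K,Y} | {E,F,L,S,T,U}.
On input a, block {E,F,L,S,T,U} splits into {E,F,L,S,U} and {T}.
Split {K,Y} by δ(·,b) → {K} and {Y}.
Split {E,F,L,S,U} by δ(·,a) → {E,F,L,U} and {S}.
On input b, block {E,F,L,U} splits into {F,U} and {E} and {L}.
On input a, block {F,U} splits into {F} and {U}.
No further refinement is possible. Final partition (8 blocks): {K} | {F} | {T} | {Y} | {S} | {E} | {L} | {U}.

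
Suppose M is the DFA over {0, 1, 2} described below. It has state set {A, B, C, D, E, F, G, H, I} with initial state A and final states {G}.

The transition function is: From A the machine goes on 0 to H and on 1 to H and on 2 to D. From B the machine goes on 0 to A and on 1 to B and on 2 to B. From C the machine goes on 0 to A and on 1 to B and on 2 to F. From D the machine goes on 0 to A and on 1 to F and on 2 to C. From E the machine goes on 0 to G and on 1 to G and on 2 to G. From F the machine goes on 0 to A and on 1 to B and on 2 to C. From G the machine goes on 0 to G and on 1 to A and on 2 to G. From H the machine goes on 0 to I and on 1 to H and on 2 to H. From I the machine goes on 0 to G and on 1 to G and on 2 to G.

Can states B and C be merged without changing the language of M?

States {E} cannot be reached from the start state, so discard them.
P0 = {G} | {A,B,C,D,F,H,I}.
Split {A,B,C,D,F,H,I} by δ(·,0) → {A,B,C,D,F,H} and {I}.
On input 0, block {A,B,C,D,F,H} splits into {A,B,C,D,F} and {H}.
Refine {A,B,C,D,F} on symbol 0: members go to different blocks, giving {B,C,D,F} and {A}.
No further refinement is possible. Final partition (5 blocks): {G} | {B,C,D,F} | {I} | {H} | {A}.
B and C lie in the same block of the stable partition, so they are equivalent — no string distinguishes them.

Yes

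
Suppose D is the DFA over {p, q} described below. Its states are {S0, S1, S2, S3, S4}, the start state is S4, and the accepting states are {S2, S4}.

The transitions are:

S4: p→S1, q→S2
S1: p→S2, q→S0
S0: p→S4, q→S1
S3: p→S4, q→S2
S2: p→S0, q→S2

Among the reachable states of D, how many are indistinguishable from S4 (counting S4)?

Reachable states from the start: {S0,S1,S2,S4}. Unreachable: {S3} — drop them.
Start with accepting vs non-accepting: {S2,S4} | {S0,S1}.
The partition is now stable with 2 blocks: {S2,S4} | {S0,S1}.
The equivalence class containing S4 is {S2,S4}, of size 2.

2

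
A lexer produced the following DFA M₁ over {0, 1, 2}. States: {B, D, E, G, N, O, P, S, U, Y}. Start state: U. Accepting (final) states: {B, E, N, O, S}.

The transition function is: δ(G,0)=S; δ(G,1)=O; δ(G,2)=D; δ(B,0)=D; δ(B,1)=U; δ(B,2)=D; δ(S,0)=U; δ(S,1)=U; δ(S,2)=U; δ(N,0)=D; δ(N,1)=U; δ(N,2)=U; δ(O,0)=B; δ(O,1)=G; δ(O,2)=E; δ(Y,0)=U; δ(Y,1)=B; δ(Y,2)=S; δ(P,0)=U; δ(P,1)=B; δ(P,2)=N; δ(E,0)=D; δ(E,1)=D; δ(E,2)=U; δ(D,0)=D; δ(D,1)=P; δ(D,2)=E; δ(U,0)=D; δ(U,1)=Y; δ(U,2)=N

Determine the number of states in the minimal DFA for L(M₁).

States {G,O} cannot be reached from the start state, so discard them.
Initial partition by acceptance: {B,E,N,S} | {D,P,U,Y}.
On input 1, block {D,P,U,Y} splits into {P,Y} and {D,U}.
Stable partition: {B,E,N,S} | {P,Y} | {D,U} — 3 equivalence classes.

3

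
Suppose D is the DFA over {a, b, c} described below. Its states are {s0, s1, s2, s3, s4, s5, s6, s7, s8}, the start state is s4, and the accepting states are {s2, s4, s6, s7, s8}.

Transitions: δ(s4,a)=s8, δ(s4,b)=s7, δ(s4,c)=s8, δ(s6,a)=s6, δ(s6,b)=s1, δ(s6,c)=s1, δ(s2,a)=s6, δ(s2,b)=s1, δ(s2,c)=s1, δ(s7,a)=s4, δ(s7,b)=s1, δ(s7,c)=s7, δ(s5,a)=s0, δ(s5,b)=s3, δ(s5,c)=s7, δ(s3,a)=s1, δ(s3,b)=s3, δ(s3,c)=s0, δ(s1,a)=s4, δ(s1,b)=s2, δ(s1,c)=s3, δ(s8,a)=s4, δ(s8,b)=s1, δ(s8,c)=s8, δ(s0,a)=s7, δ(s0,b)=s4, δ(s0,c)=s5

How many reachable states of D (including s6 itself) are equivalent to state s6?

2

All states are reachable from the start state.
P0 = {s2,s4,s6,s7,s8} | {s0,s1,s3,s5}.
Refine {s2,s4,s6,s7,s8} on symbol b: members go to different blocks, giving {s2,s6,s7,s8} and {s4}.
Refine {s2,s6,s7,s8} on symbol a: members go to different blocks, giving {s2,s6} and {s7,s8}.
Split {s0,s1,s3,s5} by δ(·,a) → {s3,s5} and {s0} and {s1}.
Refine {s3,s5} on symbol a: members go to different blocks, giving {s3} and {s5}.
The partition is now stable with 7 blocks: {s2,s6} | {s3} | {s4} | {s7,s8} | {s0} | {s1} | {s5}.
State s6 belongs to the block {s2,s6}, which has 2 states.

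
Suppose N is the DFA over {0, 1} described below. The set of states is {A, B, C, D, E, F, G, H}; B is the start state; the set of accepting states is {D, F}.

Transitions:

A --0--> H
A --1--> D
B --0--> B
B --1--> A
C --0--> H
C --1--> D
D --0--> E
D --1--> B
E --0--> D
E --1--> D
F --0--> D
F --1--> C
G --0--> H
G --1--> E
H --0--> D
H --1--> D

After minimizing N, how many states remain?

4

First remove the unreachable states {C,F,G}; 5 states remain.
P0 = {D} | {A,B,E,H}.
Refine {A,B,E,H} on symbol 0: members go to different blocks, giving {A,B} and {E,H}.
Split {A,B} by δ(·,0) → {A} and {B}.
The partition is now stable with 4 blocks: {D} | {A} | {E,H} | {B}.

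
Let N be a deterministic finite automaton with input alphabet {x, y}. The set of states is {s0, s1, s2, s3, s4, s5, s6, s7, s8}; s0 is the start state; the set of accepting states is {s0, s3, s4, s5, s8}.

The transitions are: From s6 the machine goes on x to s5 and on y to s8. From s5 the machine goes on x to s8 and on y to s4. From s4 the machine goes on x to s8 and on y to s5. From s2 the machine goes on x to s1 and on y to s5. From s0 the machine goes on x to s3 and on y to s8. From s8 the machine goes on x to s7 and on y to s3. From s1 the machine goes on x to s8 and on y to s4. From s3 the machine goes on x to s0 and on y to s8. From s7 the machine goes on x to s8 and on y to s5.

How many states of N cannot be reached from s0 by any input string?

3

No path from s0 leads to s1, s2, s6; the other 6 states are all reachable.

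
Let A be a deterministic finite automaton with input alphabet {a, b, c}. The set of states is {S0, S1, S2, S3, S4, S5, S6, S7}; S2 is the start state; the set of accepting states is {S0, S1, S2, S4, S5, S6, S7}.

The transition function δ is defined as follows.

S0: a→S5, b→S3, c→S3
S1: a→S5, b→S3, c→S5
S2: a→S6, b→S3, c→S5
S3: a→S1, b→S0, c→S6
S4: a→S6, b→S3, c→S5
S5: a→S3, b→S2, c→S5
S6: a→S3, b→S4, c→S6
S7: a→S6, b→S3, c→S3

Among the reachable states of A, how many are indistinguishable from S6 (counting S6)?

First remove the unreachable states {S7}; 7 states remain.
Initial partition by acceptance: {S0,S1,S2,S4,S5,S6} | {S3}.
Refine {S0,S1,S2,S4,S5,S6} on symbol a: members go to different blocks, giving {S0,S1,S2,S4} and {S5,S6}.
Split {S0,S1,S2,S4} by δ(·,c) → {S1,S2,S4} and {S0}.
Stable partition: {S1,S2,S4} | {S3} | {S5,S6} | {S0} — 4 equivalence classes.
State S6 belongs to the block {S5,S6}, which has 2 states.

2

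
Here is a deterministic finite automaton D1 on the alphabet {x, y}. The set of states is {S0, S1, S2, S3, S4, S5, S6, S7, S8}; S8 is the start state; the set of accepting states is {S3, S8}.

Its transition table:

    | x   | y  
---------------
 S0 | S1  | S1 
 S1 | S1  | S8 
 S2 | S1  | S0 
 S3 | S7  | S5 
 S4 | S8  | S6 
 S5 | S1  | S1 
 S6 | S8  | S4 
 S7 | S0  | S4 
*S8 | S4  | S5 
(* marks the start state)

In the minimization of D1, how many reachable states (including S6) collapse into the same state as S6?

States {S0,S2,S3,S7} cannot be reached from the start state, so discard them.
Initial partition by acceptance: {S8} | {S1,S4,S5,S6}.
Refine {S1,S4,S5,S6} on symbol x: members go to different blocks, giving {S1,S5} and {S4,S6}.
Refine {S1,S5} on symbol y: members go to different blocks, giving {S1} and {S5}.
Stable partition: {S8} | {S1} | {S4,S6} | {S5} — 4 equivalence classes.
State S6 belongs to the block {S4,S6}, which has 2 states.

2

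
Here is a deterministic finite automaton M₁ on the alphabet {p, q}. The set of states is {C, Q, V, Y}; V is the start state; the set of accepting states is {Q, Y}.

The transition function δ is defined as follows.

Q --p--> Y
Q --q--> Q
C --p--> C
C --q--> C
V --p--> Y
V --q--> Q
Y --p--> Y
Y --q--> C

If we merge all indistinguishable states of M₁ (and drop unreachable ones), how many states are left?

4

Every state is reachable, so we keep all 4.
P0 = {Q,Y} | {C,V}.
Split {Q,Y} by δ(·,q) → {Q} and {Y}.
Refine {C,V} on symbol p: members go to different blocks, giving {C} and {V}.
The partition is now stable with 4 blocks: {Q} | {C} | {Y} | {V}.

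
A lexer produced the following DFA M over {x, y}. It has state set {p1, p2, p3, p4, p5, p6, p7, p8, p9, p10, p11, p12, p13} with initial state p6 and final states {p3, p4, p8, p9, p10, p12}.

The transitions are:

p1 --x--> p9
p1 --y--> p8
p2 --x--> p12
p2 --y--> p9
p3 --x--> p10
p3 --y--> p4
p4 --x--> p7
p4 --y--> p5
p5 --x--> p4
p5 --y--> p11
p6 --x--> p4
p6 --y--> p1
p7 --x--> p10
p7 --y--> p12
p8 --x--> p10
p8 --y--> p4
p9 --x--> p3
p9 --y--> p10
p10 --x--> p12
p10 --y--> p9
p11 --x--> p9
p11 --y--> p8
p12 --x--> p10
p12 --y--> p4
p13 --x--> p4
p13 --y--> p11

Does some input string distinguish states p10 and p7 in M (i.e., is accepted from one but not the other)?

First remove the unreachable states {p2,p13}; 11 states remain.
P0 = {p3,p4,p8,p9,p10,p12} | {p1,p5,p6,p7,p11}.
Refine {p3,p4,p8,p9,p10,p12} on symbol x: members go to different blocks, giving {p3,p8,p9,p10,p12} and {p4}.
Refine {p3,p8,p9,p10,p12} on symbol y: members go to different blocks, giving {p3,p8,p12} and {p9,p10}.
On input x, block {p1,p5,p6,p7,p11} splits into {p1,p7,p11} and {p5,p6}.
The partition is now stable with 5 blocks: {p3,p8,p12} | {p1,p7,p11} | {p4} | {p9,p10} | {p5,p6}.
p10 and p7 end up in different blocks, so they are distinguishable. For instance, the string 'ε' is accepted from only p10.

Yes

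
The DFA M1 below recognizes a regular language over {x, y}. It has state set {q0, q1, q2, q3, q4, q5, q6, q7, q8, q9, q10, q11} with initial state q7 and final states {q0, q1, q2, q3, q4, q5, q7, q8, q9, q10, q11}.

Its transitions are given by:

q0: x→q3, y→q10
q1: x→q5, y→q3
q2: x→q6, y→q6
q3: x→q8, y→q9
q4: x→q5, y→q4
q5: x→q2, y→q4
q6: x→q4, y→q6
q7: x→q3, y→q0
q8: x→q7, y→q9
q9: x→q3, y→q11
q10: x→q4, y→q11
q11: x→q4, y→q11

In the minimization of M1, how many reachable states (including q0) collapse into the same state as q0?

2

Reachable states from the start: {q0,q2,q3,q4,q5,q6,q7,q8,q9,q10,q11}. Unreachable: {q1} — drop them.
P0 = {q0,q2,q3,q4,q5,q7,q8,q9,q10,q11} | {q6}.
Split {q0,q2,q3,q4,q5,q7,q8,q9,q10,q11} by δ(·,x) → {q0,q3,q4,q5,q7,q8,q9,q10,q11} and {q2}.
Refine {q0,q3,q4,q5,q7,q8,q9,q10,q11} on symbol x: members go to different blocks, giving {q0,q3,q4,q7,q8,q9,q10,q11} and {q5}.
Refine {q0,q3,q4,q7,q8,q9,q10,q11} on symbol x: members go to different blocks, giving {q0,q3,q7,q8,q9,q10,q11} and {q4}.
Refine {q0,q3,q7,q8,q9,q10,q11} on symbol x: members go to different blocks, giving {q0,q3,q7,q8,q9} and {q10,q11}.
Split {q0,q3,q7,q8,q9} by δ(·,y) → {q3,q7,q8} and {q0,q9}.
Stable partition: {q3,q7,q8} | {q6} | {q2} | {q5} | {q4} | {q10,q11} | {q0,q9} — 7 equivalence classes.
State q0 belongs to the block {q0,q9}, which has 2 states.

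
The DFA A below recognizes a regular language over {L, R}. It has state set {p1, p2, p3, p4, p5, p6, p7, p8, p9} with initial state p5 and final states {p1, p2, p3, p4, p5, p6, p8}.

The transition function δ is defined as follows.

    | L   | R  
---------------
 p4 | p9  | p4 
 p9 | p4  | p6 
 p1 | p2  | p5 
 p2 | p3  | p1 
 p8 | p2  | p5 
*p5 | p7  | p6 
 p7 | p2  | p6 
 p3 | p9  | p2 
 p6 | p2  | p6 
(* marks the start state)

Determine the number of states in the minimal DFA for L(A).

First remove the unreachable states {p8}; 8 states remain.
Initial partition by acceptance: {p1,p2,p3,p4,p5,p6} | {p7,p9}.
Split {p1,p2,p3,p4,p5,p6} by δ(·,L) → {p1,p2,p6} and {p3,p4,p5}.
Refine {p1,p2,p6} on symbol L: members go to different blocks, giving {p1,p6} and {p2}.
On input R, block {p1,p6} splits into {p1} and {p6}.
On input L, block {p7,p9} splits into {p7} and {p9}.
Split {p3,p4,p5} by δ(·,L) → {p3,p4} and {p5}.
Split {p3,p4} by δ(·,R) → {p3} and {p4}.
No further refinement is possible. Final partition (8 blocks): {p1} | {p7} | {p3} | {p2} | {p6} | {p9} | {p5} | {p4}.

8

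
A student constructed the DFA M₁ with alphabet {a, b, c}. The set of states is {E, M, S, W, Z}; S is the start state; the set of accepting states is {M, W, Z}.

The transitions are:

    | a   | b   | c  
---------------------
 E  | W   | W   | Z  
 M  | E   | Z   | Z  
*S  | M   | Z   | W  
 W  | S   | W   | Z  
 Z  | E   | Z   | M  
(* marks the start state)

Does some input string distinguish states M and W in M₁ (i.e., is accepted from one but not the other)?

P0 = {M,W,Z} | {E,S}.
The partition is now stable with 2 blocks: {M,W,Z} | {E,S}.
M and W lie in the same block of the stable partition, so they are equivalent — no string distinguishes them.

No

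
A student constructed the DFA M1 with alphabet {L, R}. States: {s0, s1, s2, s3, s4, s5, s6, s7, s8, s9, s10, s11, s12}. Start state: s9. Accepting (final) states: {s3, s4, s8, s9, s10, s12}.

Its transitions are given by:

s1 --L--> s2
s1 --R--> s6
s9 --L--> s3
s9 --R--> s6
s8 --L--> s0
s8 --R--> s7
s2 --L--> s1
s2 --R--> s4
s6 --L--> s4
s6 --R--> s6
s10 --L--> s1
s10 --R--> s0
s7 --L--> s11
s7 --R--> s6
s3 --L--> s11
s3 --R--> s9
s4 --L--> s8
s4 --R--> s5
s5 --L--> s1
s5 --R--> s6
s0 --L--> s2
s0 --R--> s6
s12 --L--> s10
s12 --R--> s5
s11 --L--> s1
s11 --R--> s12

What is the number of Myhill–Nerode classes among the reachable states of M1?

Initial partition by acceptance: {s3,s4,s8,s9,s10,s12} | {s0,s1,s2,s5,s6,s7,s11}.
Refine {s3,s4,s8,s9,s10,s12} on symbol L: members go to different blocks, giving {s3,s8,s10} and {s4,s9,s12}.
Refine {s3,s8,s10} on symbol R: members go to different blocks, giving {s8,s10} and {s3}.
Refine {s0,s1,s2,s5,s6,s7,s11} on symbol L: members go to different blocks, giving {s0,s1,s2,s5,s7,s11} and {s6}.
On input R, block {s0,s1,s2,s5,s7,s11} splits into {s0,s1,s5,s7} and {s2,s11}.
On input L, block {s0,s1,s5,s7} splits into {s0,s1,s7} and {s5}.
Refine {s4,s9,s12} on symbol L: members go to different blocks, giving {s4,s12} and {s9}.
Stable partition: {s8,s10} | {s0,s1,s7} | {s4,s12} | {s3} | {s6} | {s2,s11} | {s5} | {s9} — 8 equivalence classes.

8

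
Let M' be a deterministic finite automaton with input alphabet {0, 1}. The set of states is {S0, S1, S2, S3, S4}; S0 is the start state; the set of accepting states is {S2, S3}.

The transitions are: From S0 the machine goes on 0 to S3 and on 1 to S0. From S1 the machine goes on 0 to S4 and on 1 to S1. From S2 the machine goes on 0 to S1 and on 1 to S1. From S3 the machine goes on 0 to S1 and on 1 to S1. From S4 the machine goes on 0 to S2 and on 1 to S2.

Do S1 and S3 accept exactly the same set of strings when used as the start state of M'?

No

Every state is reachable, so we keep all 5.
Initial partition by acceptance: {S2,S3} | {S0,S1,S4}.
Refine {S0,S1,S4} on symbol 0: members go to different blocks, giving {S0,S4} and {S1}.
On input 1, block {S0,S4} splits into {S0} and {S4}.
Stable partition: {S2,S3} | {S0} | {S1} | {S4} — 4 equivalence classes.
S1 and S3 end up in different blocks, so they are distinguishable. For instance, the string 'ε' is accepted from only S3.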